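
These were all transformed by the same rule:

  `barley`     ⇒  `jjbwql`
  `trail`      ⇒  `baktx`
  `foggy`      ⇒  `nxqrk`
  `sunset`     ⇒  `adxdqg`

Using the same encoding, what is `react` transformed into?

znknf

In barley: b→j is +8, a→j is +9, r→b is +10, l→w is +11 — the shift increases by 1 each position. Letter i (0-indexed) is shifted by i+8, so successive shifts are 8, 9, 10, ….
For react: r+8=z, e+9=n, a+10=k, c+11=n, t+12=f.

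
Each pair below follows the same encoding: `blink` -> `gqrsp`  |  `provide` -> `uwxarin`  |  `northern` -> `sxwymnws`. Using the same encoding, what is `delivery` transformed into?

Two shifts are in play — +9 for a/e/i/o/u, +5 for every other letter.
On delivery: d(cons)+5=i, e(vowel)+9=n, l(cons)+5=q, i(vowel)+9=r, v(cons)+5=a, e(vowel)+9=n, r(cons)+5=w, y(cons)+5=d.

inqranwd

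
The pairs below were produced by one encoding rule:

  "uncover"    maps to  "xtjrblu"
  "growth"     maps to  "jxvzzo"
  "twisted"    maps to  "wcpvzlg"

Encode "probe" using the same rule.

Shifts by position in uncover: pos 0: u→x (+3), pos 1: n→t (+6), pos 2: c→j (+7), pos 3: o→r (+3), pos 4: v→b (+6), pos 5: e→l (+7) — repeating every 3. It's a Vigenère-style cipher with numeric key [3,6,7]: position i shifts by key[i mod 3].
Applying it to probe: p+3=s, r+6=x, o+7=v, b+3=e, e+6=k.

sxvek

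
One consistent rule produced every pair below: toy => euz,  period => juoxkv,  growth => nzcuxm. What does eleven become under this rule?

tkbkrk

The output letters match the input read backwards, each shifted +6: toy reversed is yot. The word is reversed, then every letter is shifted forward by 6.
On eleven: reverse → nevele; then shift: n+6=t, e+6=k, v+6=b, e+6=k, l+6=r, e+6=k.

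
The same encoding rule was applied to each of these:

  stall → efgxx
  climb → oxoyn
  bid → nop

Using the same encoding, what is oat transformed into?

ugf

The shift depends on letter class: consonant s→e is +12, but vowel a→g is +6. The rule splits by letter class: vowels +6, consonants +12.
On oat: o(vowel)+6=u, a(vowel)+6=g, t(cons)+12=f.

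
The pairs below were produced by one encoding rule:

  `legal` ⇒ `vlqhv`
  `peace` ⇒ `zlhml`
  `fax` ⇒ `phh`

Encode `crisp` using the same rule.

mbpcz

The shift depends on letter class: consonant l→v is +10, but vowel e→l is +7. Two shifts are in play — +7 for a/e/i/o/u, +10 for every other letter.
On crisp: c(cons)+10=m, r(cons)+10=b, i(vowel)+7=p, s(cons)+10=c, p(cons)+10=z.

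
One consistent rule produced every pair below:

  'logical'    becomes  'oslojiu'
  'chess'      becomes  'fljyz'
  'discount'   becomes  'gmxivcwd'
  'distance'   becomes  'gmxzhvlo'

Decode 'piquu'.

melon

In logical: l→o is +3, o→s is +4, g→l is +5, i→o is +6 — the shift increases by 1 each position. The shift increases by 1 at each position, starting from +3: 3, 4, 5, ….
Decoding piquu: p−3=m, i−4=e, q−5=l, u−6=o, u−7=n.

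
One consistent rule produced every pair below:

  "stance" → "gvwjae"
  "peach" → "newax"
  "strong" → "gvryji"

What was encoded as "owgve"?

waste

This is an affine cipher: with a=0,…,z=25, each position x becomes (15x+22) mod 26.
Reversing it on owgve: o(14)→7·(14−22)≡22=w; w(22)→7·(22−22)≡0=a; g(6)→7·(6−22)≡18=s; v(21)→7·(21−22)≡19=t; e(4)→7·(4−22)≡4=e (all mod 26).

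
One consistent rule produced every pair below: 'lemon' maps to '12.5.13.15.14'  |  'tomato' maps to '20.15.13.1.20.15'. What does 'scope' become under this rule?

l is letter #12 and maps to 12: an offset of 0. Each letter is replaced by its alphabet position (a=1, b=2, …, z=26).
For scope: s=19→19, c=3→3, o=15→15, p=16→16, e=5→5.

19.3.15.16.5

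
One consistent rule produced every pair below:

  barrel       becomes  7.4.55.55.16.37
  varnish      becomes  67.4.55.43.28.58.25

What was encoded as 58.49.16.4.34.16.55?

speaker

b(#2)→7 and a(#1)→4: differences scale by 3, so n = 3·pos + 1. The formula is n = 3×(alphabet index, a=1) + 1.
Undoing it on 58.49.16.4.34.16.55: 58→(58−1)÷3=19=s, 49→(49−1)÷3=16=p, 16→(16−1)÷3=5=e, 4→(4−1)÷3=1=a, 34→(34−1)÷3=11=k, 16→(16−1)÷3=5=e, 55→(55−1)÷3=18=r.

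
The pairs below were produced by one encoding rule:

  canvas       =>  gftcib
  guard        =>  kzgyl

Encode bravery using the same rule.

fwgcmai

In canvas: c→g is +4, a→f is +5, n→t is +6, v→c is +7 — the shift increases by 1 each position. Letter i (0-indexed) is shifted by i+4, so successive shifts are 4, 5, 6, ….
Applying it to bravery: b+4=f, r+5=w, a+6=g, v+7=c, e+8=m, r+9=a, y+10=i.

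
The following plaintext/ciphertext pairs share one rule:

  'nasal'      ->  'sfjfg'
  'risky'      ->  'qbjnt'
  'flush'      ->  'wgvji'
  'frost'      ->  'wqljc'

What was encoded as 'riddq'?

n(13)→s(18) and a(0)→f(5) fit y≡19x+5 (mod 26); the inverse of 19 mod 26 is 11. Treating letters as 0–25, the rule is x ↦ 19x + 5 (mod 26).
Reversing it on riddq: r(17)→11·(17−5)≡2=c; i(8)→11·(8−5)≡7=h; d(3)→11·(3−5)≡4=e; d(3)→11·(3−5)≡4=e; q(16)→11·(16−5)≡17=r (all mod 26).

cheer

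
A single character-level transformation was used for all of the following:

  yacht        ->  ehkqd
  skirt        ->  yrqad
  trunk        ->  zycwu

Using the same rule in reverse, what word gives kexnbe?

expert

In yacht: y→e is +6, a→h is +7, c→k is +8, h→q is +9 — the shift increases by 1 each position. Each letter shifts forward by (position + 6), i.e. 6, 7, 8, … — the shift grows by one for each successive letter.
Reversing it on kexnbe: k−6=e, e−7=x, x−8=p, n−9=e, b−10=r, e−11=t.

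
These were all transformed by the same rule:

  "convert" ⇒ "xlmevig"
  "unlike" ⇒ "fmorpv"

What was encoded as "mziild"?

Each pair mirrors across the alphabet (c↔x, o↔l, n↔m): positions sum to 25. This is the alphabet-reversal cipher (Atbash): a becomes z, b becomes y, etc.
Decoding mziild: m↔n, z↔a, i↔r, i↔r, l↔o, d↔w.

narrow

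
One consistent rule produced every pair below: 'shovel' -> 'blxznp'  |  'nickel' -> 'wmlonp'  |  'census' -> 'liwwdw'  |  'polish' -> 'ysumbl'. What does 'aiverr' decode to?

The shifts repeat in a cycle of length 2: positions 0,1,… shift by +9, +4, then the pattern repeats.
Reversing it on aiverr: a−9=r, i−4=e, v−9=m, e−4=a, r−9=i, r−4=n.

remain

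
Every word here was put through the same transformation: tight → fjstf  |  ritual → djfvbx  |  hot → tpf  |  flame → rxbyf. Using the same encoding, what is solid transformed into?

epxjp

The shift depends on letter class: consonant t→f is +12, but vowel i→j is +1. Two shifts are in play — +1 for a/e/i/o/u, +12 for every other letter.
On solid: s(cons)+12=e, o(vowel)+1=p, l(cons)+12=x, i(vowel)+1=j, d(cons)+12=p.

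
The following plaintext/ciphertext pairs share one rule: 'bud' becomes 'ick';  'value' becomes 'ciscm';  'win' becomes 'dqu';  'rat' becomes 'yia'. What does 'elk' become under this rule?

The shift depends on letter class: consonant b→i is +7, but vowel u→c is +8. The rule splits by letter class: vowels +8, consonants +7.
On elk: e(vowel)+8=m, l(cons)+7=s, k(cons)+7=r.

msr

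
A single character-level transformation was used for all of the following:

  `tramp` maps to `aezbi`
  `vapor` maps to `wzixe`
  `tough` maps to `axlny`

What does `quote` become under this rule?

t(19)→a(0) and r(17)→e(4) fit y≡11x+25 (mod 26); the inverse of 11 mod 26 is 19. Each letter's alphabet position (a=0..z=25) is mapped through 11·x+25 mod 26 — an affine cipher.
For quote: q(16)→11·16+25≡19=t; u(20)→11·20+25≡11=l; o(14)→11·14+25≡23=x; t(19)→11·19+25≡0=a; e(4)→11·4+25≡17=r (all mod 26).

tlxar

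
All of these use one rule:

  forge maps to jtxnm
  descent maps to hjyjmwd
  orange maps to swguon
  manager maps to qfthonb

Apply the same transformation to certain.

In forge: f→j is +4, o→t is +5, r→x is +6, g→n is +7 — the shift increases by 1 each position. Each letter shifts forward by (position + 4), i.e. 4, 5, 6, … — the shift grows by one for each successive letter.
On certain: c+4=g, e+5=j, r+6=x, t+7=a, a+8=i, i+9=r, n+10=x.

gjxairx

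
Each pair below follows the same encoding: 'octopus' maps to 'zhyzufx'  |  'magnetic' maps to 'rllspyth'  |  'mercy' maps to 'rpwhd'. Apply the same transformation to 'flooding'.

kqzzitsl

The shift depends on letter class: consonant c→h is +5, but vowel o→z is +11. Two shifts are in play — +11 for a/e/i/o/u, +5 for every other letter.
Applying it to flooding: f(cons)+5=k, l(cons)+5=q, o(vowel)+11=z, o(vowel)+11=z, d(cons)+5=i, i(vowel)+11=t, n(cons)+5=s, g(cons)+5=l.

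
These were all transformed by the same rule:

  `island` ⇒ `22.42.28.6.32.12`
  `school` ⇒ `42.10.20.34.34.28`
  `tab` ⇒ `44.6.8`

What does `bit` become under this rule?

8.22.44

i(#9)→22 and s(#19)→42: differences scale by 2, so n = 2·pos + 4. The formula is n = 2×(alphabet index, a=1) + 4.
Applying it to bit: b=2→8, i=9→22, t=20→44.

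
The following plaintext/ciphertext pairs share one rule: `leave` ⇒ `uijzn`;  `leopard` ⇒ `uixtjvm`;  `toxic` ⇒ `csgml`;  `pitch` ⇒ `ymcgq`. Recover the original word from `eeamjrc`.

variant

Shifts by position in leave: pos 0: l→u (+9), pos 1: e→i (+4), pos 2: a→j (+9), pos 3: v→z (+4) — repeating every 2. The shifts repeat in a cycle of length 2: positions 0,1,… shift by +9, +4, then the pattern repeats.
Reversing it on eeamjrc: e−9=v, e−4=a, a−9=r, m−4=i, j−9=a, r−4=n, c−9=t.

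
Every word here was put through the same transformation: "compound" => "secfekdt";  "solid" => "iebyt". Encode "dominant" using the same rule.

Compare letters: c→s is +16, o→e is +16, m→c is +16 — a constant shift. Every letter moves 16 places later in the alphabet, wrapping around z→a.
On dominant: d+16=t, o+16=e, m+16=c, i+16=y, n+16=d, a+16=q, n+16=d, t+16=j.

tecydqdj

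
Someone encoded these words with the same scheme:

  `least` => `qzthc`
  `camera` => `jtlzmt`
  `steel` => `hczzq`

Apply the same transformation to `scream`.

hjmztl

Each letter's alphabet position (a=0..z=25) is mapped through 21·x+19 mod 26 — an affine cipher.
For scream: s(18)→21·18+19≡7=h; c(2)→21·2+19≡9=j; r(17)→21·17+19≡12=m; e(4)→21·4+19≡25=z; a(0)→21·0+19≡19=t; m(12)→21·12+19≡11=l (all mod 26).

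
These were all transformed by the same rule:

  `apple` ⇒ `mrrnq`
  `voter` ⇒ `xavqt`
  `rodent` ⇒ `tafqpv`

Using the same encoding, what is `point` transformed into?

The shift depends on letter class: consonant p→r is +2, but vowel a→m is +12. Two shifts are in play — +12 for a/e/i/o/u, +2 for every other letter.
Applying it to point: p(cons)+2=r, o(vowel)+12=a, i(vowel)+12=u, n(cons)+2=p, t(cons)+2=v.

raupv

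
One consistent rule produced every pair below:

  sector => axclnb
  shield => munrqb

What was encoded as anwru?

liner

Read the word backwards and shift each letter +9.
Decoding anwru: shift back: a−9=r, n−9=e, w−9=n, r−9=i, u−9=l → renil; then reverse → liner.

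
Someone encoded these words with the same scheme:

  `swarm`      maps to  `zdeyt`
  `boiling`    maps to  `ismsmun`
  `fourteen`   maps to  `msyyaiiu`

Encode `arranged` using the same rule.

eyyeunik

The shift depends on letter class: consonant s→z is +7, but vowel a→e is +4. The rule splits by letter class: vowels +4, consonants +7.
On arranged: a(vowel)+4=e, r(cons)+7=y, r(cons)+7=y, a(vowel)+4=e, n(cons)+7=u, g(cons)+7=n, e(vowel)+4=i, d(cons)+7=k.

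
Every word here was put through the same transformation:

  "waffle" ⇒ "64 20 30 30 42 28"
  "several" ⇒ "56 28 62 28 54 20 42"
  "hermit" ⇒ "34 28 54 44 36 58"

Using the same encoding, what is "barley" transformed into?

w(#23)→64 and a(#1)→20: differences scale by 2, so n = 2·pos + 18. The formula is n = 2×(alphabet index, a=1) + 18.
On barley: b=2→22, a=1→20, r=18→54, l=12→42, e=5→28, y=25→68.

22 20 54 42 28 68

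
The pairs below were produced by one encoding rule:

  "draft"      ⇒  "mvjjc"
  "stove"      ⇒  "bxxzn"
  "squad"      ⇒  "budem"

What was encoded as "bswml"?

sonic

Shifts by position in draft: pos 0: d→m (+9), pos 1: r→v (+4), pos 2: a→j (+9), pos 3: f→j (+4) — repeating every 2. A repeating key of period 2 is used — shifts +9, +4 over and over.
Undoing it on bswml: b−9=s, s−4=o, w−9=n, m−4=i, l−9=c.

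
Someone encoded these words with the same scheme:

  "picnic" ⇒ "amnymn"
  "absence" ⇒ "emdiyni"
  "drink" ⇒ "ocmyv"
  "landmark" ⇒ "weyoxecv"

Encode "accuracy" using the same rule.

ennycenj

The shift depends on letter class: consonant p→a is +11, but vowel i→m is +4. Vowels shift forward by 4 and consonants shift forward by 11.
For accuracy: a(vowel)+4=e, c(cons)+11=n, c(cons)+11=n, u(vowel)+4=y, r(cons)+11=c, a(vowel)+4=e, c(cons)+11=n, y(cons)+11=j.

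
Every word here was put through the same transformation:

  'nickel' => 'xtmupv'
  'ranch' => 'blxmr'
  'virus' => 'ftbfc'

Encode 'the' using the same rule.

drp

The shift depends on letter class: consonant n→x is +10, but vowel i→t is +11. Two shifts are in play — +11 for a/e/i/o/u, +10 for every other letter.
For the: t(cons)+10=d, h(cons)+10=r, e(vowel)+11=p.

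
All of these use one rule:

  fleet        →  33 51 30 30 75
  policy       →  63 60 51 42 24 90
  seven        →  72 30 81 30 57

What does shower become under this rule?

f(#6)→33 and l(#12)→51: differences scale by 3, so n = 3·pos + 15. Each letter becomes 3×(its alphabet position, a=1..z=26) + 15.
On shower: s=19→72, h=8→39, o=15→60, w=23→84, e=5→30, r=18→69.

72 39 60 84 30 69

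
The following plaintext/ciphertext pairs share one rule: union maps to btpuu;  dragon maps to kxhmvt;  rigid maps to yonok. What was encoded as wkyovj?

period

It's a Vigenère-style cipher with numeric key [7,6]: position i shifts by key[i mod 2].
Undoing it on wkyovj: w−7=p, k−6=e, y−7=r, o−6=i, v−7=o, j−6=d.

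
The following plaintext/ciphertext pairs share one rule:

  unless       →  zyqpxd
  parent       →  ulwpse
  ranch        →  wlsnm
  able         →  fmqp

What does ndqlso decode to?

island

It's a Vigenère-style cipher with numeric key [5,11]: position i shifts by key[i mod 2].
Decoding ndqlso: n−5=i, d−11=s, q−5=l, l−11=a, s−5=n, o−11=d.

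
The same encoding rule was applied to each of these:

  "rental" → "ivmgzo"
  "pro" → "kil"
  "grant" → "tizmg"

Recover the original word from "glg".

Each pair mirrors across the alphabet (r↔i, e↔v, n↔m): positions sum to 25. This is the alphabet-reversal cipher (Atbash): a becomes z, b becomes y, etc.
Undoing it on glg: g↔t, l↔o, g↔t.

tot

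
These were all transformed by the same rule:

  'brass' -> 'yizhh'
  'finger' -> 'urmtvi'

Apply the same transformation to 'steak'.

Each pair mirrors across the alphabet (b↔y, r↔i, a↔z): positions sum to 25. This is the alphabet-reversal cipher (Atbash): a becomes z, b becomes y, etc.
On steak: s↔h, t↔g, e↔v, a↔z, k↔p.

hgvzp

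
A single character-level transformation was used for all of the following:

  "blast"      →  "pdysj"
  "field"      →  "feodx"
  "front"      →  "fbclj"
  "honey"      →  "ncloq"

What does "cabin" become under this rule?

gypel

b(1)→p(15) and l(11)→d(3) fit y≡17x+24 (mod 26); the inverse of 17 mod 26 is 23. Treating letters as 0–25, the rule is x ↦ 17x + 24 (mod 26).
For cabin: c(2)→17·2+24≡6=g; a(0)→17·0+24≡24=y; b(1)→17·1+24≡15=p; i(8)→17·8+24≡4=e; n(13)→17·13+24≡11=l (all mod 26).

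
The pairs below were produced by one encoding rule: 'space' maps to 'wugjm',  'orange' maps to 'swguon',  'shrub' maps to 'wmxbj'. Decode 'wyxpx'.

strip

In space: s→w is +4, p→u is +5, a→g is +6, c→j is +7 — the shift increases by 1 each position. The shift increases by 1 at each position, starting from +4: 4, 5, 6, ….
Undoing it on wyxpx: w−4=s, y−5=t, x−6=r, p−7=i, x−8=p.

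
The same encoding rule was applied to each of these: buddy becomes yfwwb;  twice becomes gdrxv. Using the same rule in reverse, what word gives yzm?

Each letter is replaced by its mirror in the alphabet: a↔z, b↔y, c↔x, and so on (the Atbash cipher).
Decoding yzm: y↔b, z↔a, m↔n.

ban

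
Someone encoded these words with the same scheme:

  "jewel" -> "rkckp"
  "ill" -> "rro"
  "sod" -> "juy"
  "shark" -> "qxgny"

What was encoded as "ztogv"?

The output letters match the input read backwards, each shifted +6: jewel reversed is lewej. Read the word backwards and shift each letter +6.
Decoding ztogv: shift back: z−6=t, t−6=n, o−6=i, g−6=a, v−6=p → tniap; then reverse → paint.

paint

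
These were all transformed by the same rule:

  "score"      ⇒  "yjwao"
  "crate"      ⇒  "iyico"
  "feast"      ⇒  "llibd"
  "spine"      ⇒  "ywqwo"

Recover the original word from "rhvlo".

lance

Each letter shifts forward by (position + 6), i.e. 6, 7, 8, … — the shift grows by one for each successive letter.
Undoing it on rhvlo: r−6=l, h−7=a, v−8=n, l−9=c, o−10=e.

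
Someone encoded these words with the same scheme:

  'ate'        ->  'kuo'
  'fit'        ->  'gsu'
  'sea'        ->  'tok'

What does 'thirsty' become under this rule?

uisstuz

The shift depends on letter class: consonant t→u is +1, but vowel a→k is +10. Two shifts are in play — +10 for a/e/i/o/u, +1 for every other letter.
On thirsty: t(cons)+1=u, h(cons)+1=i, i(vowel)+10=s, r(cons)+1=s, s(cons)+1=t, t(cons)+1=u, y(cons)+1=z.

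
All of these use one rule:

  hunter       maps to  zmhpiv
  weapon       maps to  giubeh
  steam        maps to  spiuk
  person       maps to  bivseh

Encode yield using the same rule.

awinl

h(7)→z(25) and u(20)→m(12) fit y≡23x+20 (mod 26); the inverse of 23 mod 26 is 17. Each letter's alphabet position (a=0..z=25) is mapped through 23·x+20 mod 26 — an affine cipher.
On yield: y(24)→23·24+20≡0=a; i(8)→23·8+20≡22=w; e(4)→23·4+20≡8=i; l(11)→23·11+20≡13=n; d(3)→23·3+20≡11=l (all mod 26).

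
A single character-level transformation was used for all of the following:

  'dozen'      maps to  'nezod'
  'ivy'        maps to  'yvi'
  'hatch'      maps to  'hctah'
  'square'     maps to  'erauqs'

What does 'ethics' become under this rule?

The output letters match the input read backwards: dozen reversed is nezod. The word is simply reversed.
On ethics: reverse → scihte.

scihte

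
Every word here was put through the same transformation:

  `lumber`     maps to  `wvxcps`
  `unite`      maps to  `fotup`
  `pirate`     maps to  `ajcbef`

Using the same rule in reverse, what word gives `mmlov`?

blank

Shifts by position in lumber: pos 0: l→w (+11), pos 1: u→v (+1), pos 2: m→x (+11), pos 3: b→c (+1) — repeating every 2. The shifts repeat in a cycle of length 2: positions 0,1,… shift by +11, +1, then the pattern repeats.
Decoding mmlov: m−11=b, m−1=l, l−11=a, o−1=n, v−11=k.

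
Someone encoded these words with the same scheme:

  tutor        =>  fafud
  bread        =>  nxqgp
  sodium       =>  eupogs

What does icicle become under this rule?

uiuixk

Shifts by position in tutor: pos 0: t→f (+12), pos 1: u→a (+6), pos 2: t→f (+12), pos 3: o→u (+6) — repeating every 2. A repeating key of period 2 is used — shifts +12, +6 over and over.
On icicle: i+12=u, c+6=i, i+12=u, c+6=i, l+12=x, e+6=k.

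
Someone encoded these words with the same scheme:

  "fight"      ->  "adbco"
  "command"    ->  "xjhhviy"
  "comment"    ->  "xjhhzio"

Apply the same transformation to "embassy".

Compare letters: f→a is +21, i→d is +21, g→b is +21 — a constant shift. Each letter is shifted forward by 21 in the alphabet (a Caesar shift of +21).
On embassy: e+21=z, m+21=h, b+21=w, a+21=v, s+21=n, s+21=n, y+21=t.

zhwvnnt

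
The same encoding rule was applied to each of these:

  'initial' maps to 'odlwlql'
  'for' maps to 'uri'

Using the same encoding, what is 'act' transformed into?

The output letters match the input read backwards, each shifted +3: initial reversed is laitini. The word is reversed, then every letter is shifted forward by 3.
On act: reverse → tca; then shift: t+3=w, c+3=f, a+3=d.

wfd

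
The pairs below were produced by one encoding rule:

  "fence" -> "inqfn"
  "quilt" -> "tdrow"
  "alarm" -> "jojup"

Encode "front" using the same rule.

Two shifts are in play — +9 for a/e/i/o/u, +3 for every other letter.
Applying it to front: f(cons)+3=i, r(cons)+3=u, o(vowel)+9=x, n(cons)+3=q, t(cons)+3=w.

iuxqw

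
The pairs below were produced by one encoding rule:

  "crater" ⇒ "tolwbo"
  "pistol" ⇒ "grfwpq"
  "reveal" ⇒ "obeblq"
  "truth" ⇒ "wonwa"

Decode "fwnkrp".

c(2)→t(19) and r(17)→o(14) fit y≡17x+11 (mod 26); the inverse of 17 mod 26 is 23. Each letter's alphabet position (a=0..z=25) is mapped through 17·x+11 mod 26 — an affine cipher.
Undoing it on fwnkrp: f(5)→23·(5−11)≡18=s; w(22)→23·(22−11)≡19=t; n(13)→23·(13−11)≡20=u; k(10)→23·(10−11)≡3=d; r(17)→23·(17−11)≡8=i; p(15)→23·(15−11)≡14=o (all mod 26).

studio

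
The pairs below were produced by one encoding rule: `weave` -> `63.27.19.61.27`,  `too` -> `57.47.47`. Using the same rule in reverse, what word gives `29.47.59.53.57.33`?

fourth

w(#23)→63 and e(#5)→27: differences scale by 2, so n = 2·pos + 17. The formula is n = 2×(alphabet index, a=1) + 17.
Decoding 29.47.59.53.57.33: 29→(29−17)÷2=6=f, 47→(47−17)÷2=15=o, 59→(59−17)÷2=21=u, 53→(53−17)÷2=18=r, 57→(57−17)÷2=20=t, 33→(33−17)÷2=8=h.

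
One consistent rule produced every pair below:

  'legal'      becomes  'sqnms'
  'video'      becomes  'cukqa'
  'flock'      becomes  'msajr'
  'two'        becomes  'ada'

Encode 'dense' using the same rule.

The shift depends on letter class: consonant l→s is +7, but vowel e→q is +12. Vowels shift forward by 12 and consonants shift forward by 7.
On dense: d(cons)+7=k, e(vowel)+12=q, n(cons)+7=u, s(cons)+7=z, e(vowel)+12=q.

kquzq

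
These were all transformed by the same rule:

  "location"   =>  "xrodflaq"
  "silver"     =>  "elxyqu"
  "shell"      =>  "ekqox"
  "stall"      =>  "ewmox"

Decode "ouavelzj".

crossing

Shifts by position in location: pos 0: l→x (+12), pos 1: o→r (+3), pos 2: c→o (+12), pos 3: a→d (+3) — repeating every 2. The shifts repeat in a cycle of length 2: positions 0,1,… shift by +12, +3, then the pattern repeats.
Undoing it on ouavelzj: o−12=c, u−3=r, a−12=o, v−3=s, e−12=s, l−3=i, z−12=n, j−3=g.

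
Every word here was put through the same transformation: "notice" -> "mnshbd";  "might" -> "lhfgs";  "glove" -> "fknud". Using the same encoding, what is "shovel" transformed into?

Compare letters: n→m is +25, o→n is +25, t→s is +25 — a constant shift. Each letter is shifted forward by 25 in the alphabet (a Caesar shift of +25).
On shovel: s+25=r, h+25=g, o+25=n, v+25=u, e+25=d, l+25=k.

rgnudk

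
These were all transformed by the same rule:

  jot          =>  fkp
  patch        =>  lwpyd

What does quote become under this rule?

mqkpa

Compare letters: j→f is +22, o→k is +22, t→p is +22 — a constant shift. Every letter moves 22 places later in the alphabet, wrapping around z→a.
Applying it to quote: q+22=m, u+22=q, o+22=k, t+22=p, e+22=a.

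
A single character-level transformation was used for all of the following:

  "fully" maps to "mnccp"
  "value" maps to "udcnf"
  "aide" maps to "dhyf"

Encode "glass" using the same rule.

f(5)→m(12) and u(20)→n(13) fit y≡7x+3 (mod 26); the inverse of 7 mod 26 is 15. Each letter's alphabet position (a=0..z=25) is mapped through 7·x+3 mod 26 — an affine cipher.
On glass: g(6)→7·6+3≡19=t; l(11)→7·11+3≡2=c; a(0)→7·0+3≡3=d; s(18)→7·18+3≡25=z; s(18)→7·18+3≡25=z (all mod 26).

tcdzz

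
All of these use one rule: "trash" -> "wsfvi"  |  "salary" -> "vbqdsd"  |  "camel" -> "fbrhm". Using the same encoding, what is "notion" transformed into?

qpylps

A repeating key of period 3 is used — shifts +3, +1, +5 over and over.
Applying it to notion: n+3=q, o+1=p, t+5=y, i+3=l, o+1=p, n+5=s.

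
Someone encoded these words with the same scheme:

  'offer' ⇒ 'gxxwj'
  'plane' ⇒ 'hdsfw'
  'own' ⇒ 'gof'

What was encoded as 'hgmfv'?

pound

Compare letters: o→g is +18, f→x is +18, f→x is +18 — a constant shift. Every letter moves 18 places later in the alphabet, wrapping around z→a.
Undoing it on hgmfv: h−18=p, g−18=o, m−18=u, f−18=n, v−18=d.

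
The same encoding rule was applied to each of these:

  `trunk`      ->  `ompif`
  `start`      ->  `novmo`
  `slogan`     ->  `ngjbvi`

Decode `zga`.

elf

Compare letters: t→o is +21, r→m is +21, u→p is +21 — a constant shift. Each letter is shifted forward by 21 in the alphabet (a Caesar shift of +21).
Undoing it on zga: z−21=e, g−21=l, a−21=f.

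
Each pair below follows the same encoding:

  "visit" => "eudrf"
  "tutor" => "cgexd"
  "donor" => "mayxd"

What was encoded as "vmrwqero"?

magnetic

Shifts by position in visit: pos 0: v→e (+9), pos 1: i→u (+12), pos 2: s→d (+11), pos 3: i→r (+9), pos 4: t→f (+12) — repeating every 3. A repeating key of period 3 is used — shifts +9, +12, +11 over and over.
Decoding vmrwqero: v−9=m, m−12=a, r−11=g, w−9=n, q−12=e, e−11=t, r−9=i, o−12=c.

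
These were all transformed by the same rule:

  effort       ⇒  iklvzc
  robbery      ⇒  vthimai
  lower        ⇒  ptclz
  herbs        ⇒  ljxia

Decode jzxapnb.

In effort: e→i is +4, f→k is +5, f→l is +6, o→v is +7 — the shift increases by 1 each position. Letter i (0-indexed) is shifted by i+4, so successive shifts are 4, 5, 6, ….
Decoding jzxapnb: j−4=f, z−5=u, x−6=r, a−7=t, p−8=h, n−9=e, b−10=r.

further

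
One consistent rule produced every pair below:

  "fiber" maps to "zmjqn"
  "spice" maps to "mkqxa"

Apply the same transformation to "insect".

The output letters match the input read backwards, each shifted +8: fiber reversed is rebif. Read the word backwards and shift each letter +8.
For insect: reverse → tcesni; then shift: t+8=b, c+8=k, e+8=m, s+8=a, n+8=v, i+8=q.

bkmavq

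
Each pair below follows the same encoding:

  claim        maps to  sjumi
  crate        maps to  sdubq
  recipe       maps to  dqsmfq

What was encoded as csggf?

scoop

c(2)→s(18) and l(11)→j(9) fit y≡25x+20 (mod 26); the inverse of 25 mod 26 is 25. Treating letters as 0–25, the rule is x ↦ 25x + 20 (mod 26).
Decoding csggf: c(2)→25·(2−20)≡18=s; s(18)→25·(18−20)≡2=c; g(6)→25·(6−20)≡14=o; g(6)→25·(6−20)≡14=o; f(5)→25·(5−20)≡15=p (all mod 26).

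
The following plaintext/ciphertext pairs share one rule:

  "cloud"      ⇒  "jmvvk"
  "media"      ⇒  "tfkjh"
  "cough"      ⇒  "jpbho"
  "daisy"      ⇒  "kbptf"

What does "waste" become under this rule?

Shifts by position in cloud: pos 0: c→j (+7), pos 1: l→m (+1), pos 2: o→v (+7), pos 3: u→v (+1) — repeating every 2. The shifts repeat in a cycle of length 2: positions 0,1,… shift by +7, +1, then the pattern repeats.
On waste: w+7=d, a+1=b, s+7=z, t+1=u, e+7=l.

dbzul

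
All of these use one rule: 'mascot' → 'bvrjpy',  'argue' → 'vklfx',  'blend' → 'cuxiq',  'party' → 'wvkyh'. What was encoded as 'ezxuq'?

m(12)→b(1) and a(0)→v(21) fit y≡7x+21 (mod 26); the inverse of 7 mod 26 is 15. This is an affine cipher: with a=0,…,z=25, each position x becomes (7x+21) mod 26.
Decoding ezxuq: e(4)→15·(4−21)≡5=f; z(25)→15·(25−21)≡8=i; x(23)→15·(23−21)≡4=e; u(20)→15·(20−21)≡11=l; q(16)→15·(16−21)≡3=d (all mod 26).

field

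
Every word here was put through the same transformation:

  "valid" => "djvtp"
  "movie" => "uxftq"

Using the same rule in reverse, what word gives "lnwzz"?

In valid: v→d is +8, a→j is +9, l→v is +10, i→t is +11 — the shift increases by 1 each position. The shift increases by 1 at each position, starting from +8: 8, 9, 10, ….
Reversing it on lnwzz: l−8=d, n−9=e, w−10=m, z−11=o, z−12=n.

demon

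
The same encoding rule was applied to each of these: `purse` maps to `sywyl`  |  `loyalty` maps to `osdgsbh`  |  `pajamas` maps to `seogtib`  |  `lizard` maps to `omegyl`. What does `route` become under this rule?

In purse: p→s is +3, u→y is +4, r→w is +5, s→y is +6 — the shift increases by 1 each position. Letter i (0-indexed) is shifted by i+3, so successive shifts are 3, 4, 5, ….
On route: r+3=u, o+4=s, u+5=z, t+6=z, e+7=l.

uszzl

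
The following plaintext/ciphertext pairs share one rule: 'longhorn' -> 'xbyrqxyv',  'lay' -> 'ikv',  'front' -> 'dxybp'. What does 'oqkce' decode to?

The output letters match the input read backwards, each shifted +10: longhorn reversed is nrohgnol. Two steps: reverse the string, then apply a Caesar shift of +10.
Reversing it on oqkce: shift back: o−10=e, q−10=g, k−10=a, c−10=s, e−10=u → egasu; then reverse → usage.

usage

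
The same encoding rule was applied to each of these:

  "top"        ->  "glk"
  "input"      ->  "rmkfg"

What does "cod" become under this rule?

xlw

Each pair mirrors across the alphabet (t↔g, o↔l, p↔k): positions sum to 25. This is the alphabet-reversal cipher (Atbash): a becomes z, b becomes y, etc.
Applying it to cod: c↔x, o↔l, d↔w.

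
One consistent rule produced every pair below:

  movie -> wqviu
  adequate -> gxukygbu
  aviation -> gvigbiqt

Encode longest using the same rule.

Each letter's alphabet position (a=0..z=25) is mapped through 23·x+6 mod 26 — an affine cipher.
For longest: l(11)→23·11+6≡25=z; o(14)→23·14+6≡16=q; n(13)→23·13+6≡19=t; g(6)→23·6+6≡14=o; e(4)→23·4+6≡20=u; s(18)→23·18+6≡4=e; t(19)→23·19+6≡1=b (all mod 26).

zqtoueb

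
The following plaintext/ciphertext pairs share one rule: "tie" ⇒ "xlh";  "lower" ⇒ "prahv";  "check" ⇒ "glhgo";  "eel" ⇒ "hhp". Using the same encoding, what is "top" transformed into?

The shift depends on letter class: consonant t→x is +4, but vowel i→l is +3. The rule splits by letter class: vowels +3, consonants +4.
Applying it to top: t(cons)+4=x, o(vowel)+3=r, p(cons)+4=t.

xrt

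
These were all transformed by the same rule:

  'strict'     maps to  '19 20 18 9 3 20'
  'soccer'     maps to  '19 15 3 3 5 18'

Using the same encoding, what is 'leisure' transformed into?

12 5 9 19 21 18 5

Letters become their 1-indexed alphabet positions: a=1 … z=26.
On leisure: l=12→12, e=5→5, i=9→9, s=19→19, u=21→21, r=18→18, e=5→5.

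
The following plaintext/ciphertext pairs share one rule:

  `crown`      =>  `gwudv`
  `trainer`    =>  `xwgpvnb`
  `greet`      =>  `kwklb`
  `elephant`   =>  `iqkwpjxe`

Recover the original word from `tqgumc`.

In crown: c→g is +4, r→w is +5, o→u is +6, w→d is +7 — the shift increases by 1 each position. Letter i (0-indexed) is shifted by i+4, so successive shifts are 4, 5, 6, ….
Undoing it on tqgumc: t−4=p, q−5=l, g−6=a, u−7=n, m−8=e, c−9=t.

planet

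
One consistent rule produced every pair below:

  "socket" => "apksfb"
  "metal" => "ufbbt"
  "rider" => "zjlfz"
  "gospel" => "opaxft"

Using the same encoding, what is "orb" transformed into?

pzj

The shift depends on letter class: consonant s→a is +8, but vowel o→p is +1. The rule splits by letter class: vowels +1, consonants +8.
On orb: o(vowel)+1=p, r(cons)+8=z, b(cons)+8=j.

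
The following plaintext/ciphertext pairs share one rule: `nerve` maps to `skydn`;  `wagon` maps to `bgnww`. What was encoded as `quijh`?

The shift increases by 1 at each position, starting from +5: 5, 6, 7, ….
Reversing it on quijh: q−5=l, u−6=o, i−7=b, j−8=b, h−9=y.

lobby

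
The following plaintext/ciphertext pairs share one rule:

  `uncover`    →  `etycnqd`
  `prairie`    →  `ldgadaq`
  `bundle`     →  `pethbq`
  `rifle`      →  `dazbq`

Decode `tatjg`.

ninja

u(20)→e(4) and n(13)→t(19) fit y≡9x+6 (mod 26); the inverse of 9 mod 26 is 3. Treating letters as 0–25, the rule is x ↦ 9x + 6 (mod 26).
Reversing it on tatjg: t(19)→3·(19−6)≡13=n; a(0)→3·(0−6)≡8=i; t(19)→3·(19−6)≡13=n; j(9)→3·(9−6)≡9=j; g(6)→3·(6−6)≡0=a (all mod 26).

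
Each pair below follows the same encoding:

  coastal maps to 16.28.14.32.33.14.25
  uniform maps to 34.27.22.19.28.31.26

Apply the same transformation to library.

25.22.15.31.14.31.38

c is letter #3 and maps to 16: an offset of 13. Letters become their 1-based position plus 13 (so a→14, b→15, …).
Applying it to library: l=12→25, i=9→22, b=2→15, r=18→31, a=1→14, r=18→31, y=25→38.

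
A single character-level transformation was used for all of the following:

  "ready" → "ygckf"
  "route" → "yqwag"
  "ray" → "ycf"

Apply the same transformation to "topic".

The rule splits by letter class: vowels +2, consonants +7.
On topic: t(cons)+7=a, o(vowel)+2=q, p(cons)+7=w, i(vowel)+2=k, c(cons)+7=j.

aqwkj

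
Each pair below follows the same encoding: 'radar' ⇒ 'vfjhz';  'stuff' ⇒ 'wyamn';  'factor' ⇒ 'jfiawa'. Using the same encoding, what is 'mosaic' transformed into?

qtyhql

In radar: r→v is +4, a→f is +5, d→j is +6, a→h is +7 — the shift increases by 1 each position. The shift increases by 1 at each position, starting from +4: 4, 5, 6, ….
For mosaic: m+4=q, o+5=t, s+6=y, a+7=h, i+8=q, c+9=l.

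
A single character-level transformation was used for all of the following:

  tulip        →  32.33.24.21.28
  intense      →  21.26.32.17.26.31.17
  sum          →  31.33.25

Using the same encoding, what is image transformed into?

t is letter #20 and maps to 32: an offset of 12. Letters become their 1-based position plus 12 (so a→13, b→14, …).
For image: i=9→21, m=13→25, a=1→13, g=7→19, e=5→17.

21.25.13.19.17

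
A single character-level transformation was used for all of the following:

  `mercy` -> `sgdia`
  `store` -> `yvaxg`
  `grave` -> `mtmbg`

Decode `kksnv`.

Shifts by position in mercy: pos 0: m→s (+6), pos 1: e→g (+2), pos 2: r→d (+12), pos 3: c→i (+6), pos 4: y→a (+2) — repeating every 3. The shifts repeat in a cycle of length 3: positions 0,1,… shift by +6, +2, +12, then the pattern repeats.
Decoding kksnv: k−6=e, k−2=i, s−12=g, n−6=h, v−2=t.

eight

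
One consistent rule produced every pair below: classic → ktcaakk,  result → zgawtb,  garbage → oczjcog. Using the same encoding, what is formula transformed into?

nqzuwtc

The shift depends on letter class: consonant c→k is +8, but vowel a→c is +2. The rule splits by letter class: vowels +2, consonants +8.
On formula: f(cons)+8=n, o(vowel)+2=q, r(cons)+8=z, m(cons)+8=u, u(vowel)+2=w, l(cons)+8=t, a(vowel)+2=c.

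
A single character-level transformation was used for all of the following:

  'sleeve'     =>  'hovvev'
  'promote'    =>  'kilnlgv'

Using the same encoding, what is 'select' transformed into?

Each pair mirrors across the alphabet (s↔h, l↔o, e↔v): positions sum to 25. Letters are reflected about the middle of the alphabet (position → 25−position): Atbash.
On select: s↔h, e↔v, l↔o, e↔v, c↔x, t↔g.

hvovxg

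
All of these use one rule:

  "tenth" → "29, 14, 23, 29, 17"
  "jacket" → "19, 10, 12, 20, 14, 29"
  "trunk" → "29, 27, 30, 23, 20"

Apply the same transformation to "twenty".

t is letter #20 and maps to 29: an offset of 9. The number is (letter's place in the alphabet, a=1) + 9.
Applying it to twenty: t=20→29, w=23→32, e=5→14, n=14→23, t=20→29, y=25→34.

29, 32, 14, 23, 29, 34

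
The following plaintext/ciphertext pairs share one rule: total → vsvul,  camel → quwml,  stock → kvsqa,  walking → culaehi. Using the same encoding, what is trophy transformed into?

vzsdty

t(19)→v(21) and o(14)→s(18) fit y≡11x+20 (mod 26); the inverse of 11 mod 26 is 19. This is an affine cipher: with a=0,…,z=25, each position x becomes (11x+20) mod 26.
For trophy: t(19)→11·19+20≡21=v; r(17)→11·17+20≡25=z; o(14)→11·14+20≡18=s; p(15)→11·15+20≡3=d; h(7)→11·7+20≡19=t; y(24)→11·24+20≡24=y (all mod 26).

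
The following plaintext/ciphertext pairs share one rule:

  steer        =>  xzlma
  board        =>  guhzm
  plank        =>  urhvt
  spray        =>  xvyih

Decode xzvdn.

stove

In steer: s→x is +5, t→z is +6, e→l is +7, e→m is +8 — the shift increases by 1 each position. Each letter shifts forward by (position + 5), i.e. 5, 6, 7, … — the shift grows by one for each successive letter.
Reversing it on xzvdn: x−5=s, z−6=t, v−7=o, d−8=v, n−9=e.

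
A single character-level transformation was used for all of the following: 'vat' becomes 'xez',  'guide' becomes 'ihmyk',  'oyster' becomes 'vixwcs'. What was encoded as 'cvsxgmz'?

victory

The word is reversed, then every letter is shifted forward by 4.
Decoding cvsxgmz: shift back: c−4=y, v−4=r, s−4=o, x−4=t, g−4=c, m−4=i, z−4=v → yrotciv; then reverse → victory.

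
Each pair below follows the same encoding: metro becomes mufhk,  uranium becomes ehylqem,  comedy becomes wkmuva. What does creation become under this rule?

Each letter's alphabet position (a=0..z=25) is mapped through 25·x+24 mod 26 — an affine cipher.
Applying it to creation: c(2)→25·2+24≡22=w; r(17)→25·17+24≡7=h; e(4)→25·4+24≡20=u; a(0)→25·0+24≡24=y; t(19)→25·19+24≡5=f; i(8)→25·8+24≡16=q; o(14)→25·14+24≡10=k; n(13)→25·13+24≡11=l (all mod 26).

whuyfqkl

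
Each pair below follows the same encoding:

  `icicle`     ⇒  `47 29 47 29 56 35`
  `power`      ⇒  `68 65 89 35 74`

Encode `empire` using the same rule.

Each letter becomes 3×(its alphabet position, a=1..z=26) + 20.
On empire: e=5→35, m=13→59, p=16→68, i=9→47, r=18→74, e=5→35.

35 59 68 47 74 35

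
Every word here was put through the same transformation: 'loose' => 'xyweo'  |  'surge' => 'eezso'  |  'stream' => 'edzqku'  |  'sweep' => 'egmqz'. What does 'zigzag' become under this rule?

Shifts by position in loose: pos 0: l→x (+12), pos 1: o→y (+10), pos 2: o→w (+8), pos 3: s→e (+12), pos 4: e→o (+10) — repeating every 3. The shifts repeat in a cycle of length 3: positions 0,1,… shift by +12, +10, +8, then the pattern repeats.
On zigzag: z+12=l, i+10=s, g+8=o, z+12=l, a+10=k, g+8=o.

lsolko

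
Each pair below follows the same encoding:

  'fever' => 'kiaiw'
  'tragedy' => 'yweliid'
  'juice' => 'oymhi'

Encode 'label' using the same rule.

The shift depends on letter class: consonant f→k is +5, but vowel e→i is +4. Vowels shift forward by 4 and consonants shift forward by 5.
Applying it to label: l(cons)+5=q, a(vowel)+4=e, b(cons)+5=g, e(vowel)+4=i, l(cons)+5=q.

qegiq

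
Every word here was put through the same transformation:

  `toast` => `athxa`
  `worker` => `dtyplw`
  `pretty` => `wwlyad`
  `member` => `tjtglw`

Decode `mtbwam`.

fourth

Shifts by position in toast: pos 0: t→a (+7), pos 1: o→t (+5), pos 2: a→h (+7), pos 3: s→x (+5) — repeating every 2. It's a Vigenère-style cipher with numeric key [7,5]: position i shifts by key[i mod 2].
Decoding mtbwam: m−7=f, t−5=o, b−7=u, w−5=r, a−7=t, m−5=h.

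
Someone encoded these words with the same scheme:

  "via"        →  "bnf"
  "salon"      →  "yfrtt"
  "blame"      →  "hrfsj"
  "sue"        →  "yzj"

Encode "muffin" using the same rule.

The shift depends on letter class: consonant v→b is +6, but vowel i→n is +5. Two shifts are in play — +5 for a/e/i/o/u, +6 for every other letter.
Applying it to muffin: m(cons)+6=s, u(vowel)+5=z, f(cons)+6=l, f(cons)+6=l, i(vowel)+5=n, n(cons)+6=t.

szllnt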